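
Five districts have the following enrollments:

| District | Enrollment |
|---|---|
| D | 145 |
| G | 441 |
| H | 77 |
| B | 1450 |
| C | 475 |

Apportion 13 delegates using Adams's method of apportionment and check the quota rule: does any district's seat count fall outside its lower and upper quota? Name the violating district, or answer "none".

none

Standard quotas: D 0.728, G 2.215, H 0.387, B 7.284, C 2.386.
Adams allocation: D 1, G 2, H 1, B 7, C 2.
Every allocation lies between the lower and upper quota.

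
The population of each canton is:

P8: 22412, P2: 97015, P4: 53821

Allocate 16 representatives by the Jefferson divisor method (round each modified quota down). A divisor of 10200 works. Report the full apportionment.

P8: 2, P2: 9, P4: 5

With modified divisor 10200: modified quotas P8 2.197, P2 9.511, P4 5.277.
Rounding down: P8 2, P2 9, P4 5 (total 16).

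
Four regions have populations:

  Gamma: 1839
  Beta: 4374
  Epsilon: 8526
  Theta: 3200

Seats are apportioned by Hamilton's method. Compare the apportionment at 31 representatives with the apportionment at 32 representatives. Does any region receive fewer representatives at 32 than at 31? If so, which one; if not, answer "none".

none

At 31 seats: Gamma 3, Beta 8, Epsilon 15, Theta 5.
At 32 seats: Gamma 3, Beta 8, Epsilon 15, Theta 6.
No region's allocation decreased.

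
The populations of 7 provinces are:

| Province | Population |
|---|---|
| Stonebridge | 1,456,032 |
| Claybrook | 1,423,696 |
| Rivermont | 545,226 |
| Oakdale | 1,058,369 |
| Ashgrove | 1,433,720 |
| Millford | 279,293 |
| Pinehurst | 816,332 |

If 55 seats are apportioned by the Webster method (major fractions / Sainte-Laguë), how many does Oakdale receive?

8

Standard divisor 7012668/55 ≈ 127503.055; standard quotas: Stonebridge 11.420, Claybrook 11.166, Rivermont 4.276, Oakdale 8.301, Ashgrove 11.245, Millford 2.190, Pinehurst 6.402.
Rounding to the nearest integer gives 11, 11, 4, 8, 11, 2, 6 = 53 seats, so the divisor must be adjusted.
With modified divisor 125100: modified quotas Stonebridge 11.639, Claybrook 11.380, Rivermont 4.358, Oakdale 8.460, Ashgrove 11.461, Millford 2.233, Pinehurst 6.525.
Rounding to the nearest integer: Stonebridge 12, Claybrook 11, Rivermont 4, Oakdale 8, Ashgrove 11, Millford 2, Pinehurst 7 (total 55).
Oakdale receives 8.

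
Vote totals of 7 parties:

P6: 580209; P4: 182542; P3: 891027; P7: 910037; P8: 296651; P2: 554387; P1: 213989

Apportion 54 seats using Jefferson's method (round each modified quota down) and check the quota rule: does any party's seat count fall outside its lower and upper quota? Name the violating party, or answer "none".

none

Standard quotas: P6 8.634, P4 2.716, P3 13.259, P7 13.542, P8 4.414, P2 8.250, P1 3.184.
Jefferson allocation: P6 9, P4 2, P3 14, P7 14, P8 4, P2 8, P1 3.
Every allocation lies between the lower and upper quota.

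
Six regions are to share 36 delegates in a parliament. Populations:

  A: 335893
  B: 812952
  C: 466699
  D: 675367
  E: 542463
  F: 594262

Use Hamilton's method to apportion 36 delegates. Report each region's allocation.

Total 3427636; standard divisor 3427636/36 ≈ 95212.111.
Standard quotas: A 3.5278, B 8.5383, C 4.9017, D 7.0933, E 5.6974, F 6.2415.
Lower quotas: A 3, B 8, C 4, D 7, E 5, F 6 (sum 33, leaving 3 seats).
Remainders in descending order: C 0.9017, E 0.6974, B 0.5383, A 0.5278, F 0.2415, D 0.0933.
Largest remainders: C, E, B receive the extra seats.

A=3; B=9; C=5; D=7; E=6; F=6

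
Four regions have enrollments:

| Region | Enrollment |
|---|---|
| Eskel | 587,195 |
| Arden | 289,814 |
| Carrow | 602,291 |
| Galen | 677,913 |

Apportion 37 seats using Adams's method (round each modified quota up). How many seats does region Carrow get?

10

Standard divisor 2157213/37 ≈ 58303.054; standard quotas: Eskel 10.071, Arden 4.971, Carrow 10.330, Galen 11.627.
Rounding up gives 11, 5, 11, 12 = 39 seats, so the divisor must be adjusted.
With modified divisor 60900: modified quotas Eskel 9.642, Arden 4.759, Carrow 9.890, Galen 11.132.
Rounding up: Eskel 10, Arden 5, Carrow 10, Galen 12 (total 37).
Carrow receives 10.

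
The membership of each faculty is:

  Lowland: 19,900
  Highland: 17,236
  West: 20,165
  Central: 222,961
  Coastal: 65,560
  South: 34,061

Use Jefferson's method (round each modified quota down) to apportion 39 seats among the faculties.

Lowland: 2, Highland: 1, West: 2, Central: 24, Coastal: 7, South: 3

Standard divisor 379883/39 ≈ 9740.59; standard quotas: Lowland 2.043, Highland 1.770, West 2.070, Central 22.890, Coastal 6.731, South 3.497.
Rounding down gives 2, 1, 2, 22, 6, 3 = 36 seats, so the divisor must be adjusted.
With modified divisor 9100: modified quotas Lowland 2.187, Highland 1.894, West 2.216, Central 24.501, Coastal 7.204, South 3.743.
Rounding down: Lowland 2, Highland 1, West 2, Central 24, Coastal 7, South 3 (total 39).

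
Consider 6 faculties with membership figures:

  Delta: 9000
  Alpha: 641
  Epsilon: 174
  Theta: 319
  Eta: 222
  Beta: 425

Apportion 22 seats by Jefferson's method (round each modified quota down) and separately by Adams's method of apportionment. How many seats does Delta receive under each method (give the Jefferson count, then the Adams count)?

Jefferson: Delta 21, Alpha 1, Epsilon 0, Theta 0, Eta 0, Beta 0.
Adams: Delta 16, Alpha 2, Epsilon 1, Theta 1, Eta 1, Beta 1.
Delta gets 21 under Jefferson and 16 under Adams.

21 and 16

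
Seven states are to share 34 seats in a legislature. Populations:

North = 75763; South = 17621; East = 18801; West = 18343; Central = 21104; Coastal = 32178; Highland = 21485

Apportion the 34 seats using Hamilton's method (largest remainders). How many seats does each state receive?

Total 205295; standard divisor 205295/34 ≈ 6038.088.
Standard quotas: North 12.5475, South 2.9183, East 3.1137, West 3.0379, Central 3.4951, Coastal 5.3292, Highland 3.5582.
Lower quotas: North 12, South 2, East 3, West 3, Central 3, Coastal 5, Highland 3 (sum 31, leaving 3 seats).
Remainders in descending order: South 0.9183, Highland 0.5582, North 0.5475, Central 0.4951, Coastal 0.3292, East 0.1137, West 0.0379.
Largest remainders: South, Highland, North receive the extra seats.

North: 13, South: 3, East: 3, West: 3, Central: 3, Coastal: 5, Highland: 4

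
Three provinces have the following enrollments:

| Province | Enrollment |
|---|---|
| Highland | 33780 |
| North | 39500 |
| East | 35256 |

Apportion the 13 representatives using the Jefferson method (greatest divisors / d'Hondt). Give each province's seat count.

Standard divisor 108536/13 ≈ 8348.923; standard quotas: Highland 4.046, North 4.731, East 4.223.
Rounding down gives 4, 4, 4 = 12 seats, so the divisor must be adjusted.
With modified divisor 7500: modified quotas Highland 4.504, North 5.267, East 4.701.
Rounding down: Highland 4, North 5, East 4 (total 13).

Highland=4, North=5, East=4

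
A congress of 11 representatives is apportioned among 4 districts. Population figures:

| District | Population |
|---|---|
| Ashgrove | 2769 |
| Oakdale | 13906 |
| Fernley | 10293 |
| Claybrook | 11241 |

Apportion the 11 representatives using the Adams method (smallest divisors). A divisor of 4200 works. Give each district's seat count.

Ashgrove=1; Oakdale=4; Fernley=3; Claybrook=3

With modified divisor 4200: modified quotas Ashgrove 0.659, Oakdale 3.311, Fernley 2.451, Claybrook 2.676.
Rounding up: Ashgrove 1, Oakdale 4, Fernley 3, Claybrook 3 (total 11).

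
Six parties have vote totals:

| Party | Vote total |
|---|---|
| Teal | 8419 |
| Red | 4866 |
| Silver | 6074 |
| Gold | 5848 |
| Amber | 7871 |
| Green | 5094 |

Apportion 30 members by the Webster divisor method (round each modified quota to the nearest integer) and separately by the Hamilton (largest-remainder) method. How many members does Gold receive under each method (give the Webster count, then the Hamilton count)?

5 and 4

Webster: Teal 6, Red 4, Silver 5, Gold 5, Amber 6, Green 4.
Hamilton: Teal 7, Red 4, Silver 5, Gold 4, Amber 6, Green 4.
Gold gets 5 under Webster and 4 under Hamilton.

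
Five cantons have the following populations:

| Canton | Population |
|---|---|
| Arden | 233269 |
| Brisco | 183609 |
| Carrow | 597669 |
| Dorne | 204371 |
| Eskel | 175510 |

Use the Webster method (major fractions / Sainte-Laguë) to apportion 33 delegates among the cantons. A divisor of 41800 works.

Arden=6, Brisco=4, Carrow=14, Dorne=5, Eskel=4

With modified divisor 41800: modified quotas Arden 5.581, Brisco 4.393, Carrow 14.298, Dorne 4.889, Eskel 4.199.
Rounding to the nearest integer: Arden 6, Brisco 4, Carrow 14, Dorne 5, Eskel 4 (total 33).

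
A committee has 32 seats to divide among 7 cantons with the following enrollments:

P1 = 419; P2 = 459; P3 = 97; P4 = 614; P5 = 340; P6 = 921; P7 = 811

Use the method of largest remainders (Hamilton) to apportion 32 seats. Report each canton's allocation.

Total 3661; standard divisor 3661/32 ≈ 114.406.
Standard quotas: P1 3.662, P2 4.012, P3 0.848, P4 5.367, P5 2.972, P6 8.050, P7 7.089.
Lower quotas: P1 3, P2 4, P3 0, P4 5, P5 2, P6 8, P7 7 (sum 29, leaving 3 seats).
Remainders in descending order: P5 0.972, P3 0.848, P1 0.662, P4 0.367, P7 0.089, P6 0.050, P2 0.012.
Largest remainders: P5, P3, P1 receive the extra seats.

P1 4, P2 4, P3 1, P4 5, P5 3, P6 8, P7 7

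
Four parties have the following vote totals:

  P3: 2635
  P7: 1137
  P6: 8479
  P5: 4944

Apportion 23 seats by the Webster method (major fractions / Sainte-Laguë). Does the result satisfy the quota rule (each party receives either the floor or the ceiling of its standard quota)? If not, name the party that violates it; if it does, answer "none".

Standard quotas: P3 3.525, P7 1.521, P6 11.341, P5 6.613.
Webster allocation: P3 3, P7 2, P6 11, P5 7.
Every allocation lies between the lower and upper quota.

none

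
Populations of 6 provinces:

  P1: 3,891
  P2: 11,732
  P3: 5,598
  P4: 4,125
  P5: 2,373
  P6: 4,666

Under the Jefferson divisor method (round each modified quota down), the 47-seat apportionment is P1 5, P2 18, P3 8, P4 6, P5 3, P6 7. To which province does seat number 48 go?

P1

Priority for the next seat is population ÷ (current seats + 1).
Priorities: P1 648.500, P2 617.474, P3 622.000, P4 589.286, P5 593.250, P6 583.250.
Highest priority: P1.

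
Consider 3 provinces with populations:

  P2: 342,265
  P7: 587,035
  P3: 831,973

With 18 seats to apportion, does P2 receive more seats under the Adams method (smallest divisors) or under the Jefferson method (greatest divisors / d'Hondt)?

Adams: P2 4, P7 6, P3 8.
Jefferson: P2 3, P7 6, P3 9.
P2 gets 4 under Adams and 3 under Jefferson.

Adams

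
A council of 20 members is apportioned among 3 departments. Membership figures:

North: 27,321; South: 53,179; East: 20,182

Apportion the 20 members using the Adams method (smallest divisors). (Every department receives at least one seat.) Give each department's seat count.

Standard divisor 100682/20 ≈ 5034.1; standard quotas: North 5.427, South 10.564, East 4.009.
Rounding up gives 6, 11, 5 = 22 seats, so the divisor must be adjusted.
With modified divisor 5400: modified quotas North 5.059, South 9.848, East 3.737.
Rounding up: North 6, South 10, East 4 (total 20).

North 6; South 10; East 4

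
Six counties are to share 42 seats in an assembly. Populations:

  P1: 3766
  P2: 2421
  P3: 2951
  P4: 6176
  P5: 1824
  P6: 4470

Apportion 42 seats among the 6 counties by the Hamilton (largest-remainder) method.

The standard divisor is 21608/42 ≈ 514.476.
Standard quotas: P1 7.3201, P2 4.7058, P3 5.7359, P4 12.0044, P5 3.5454, P6 8.6884.
Lower quotas: P1 7, P2 4, P3 5, P4 12, P5 3, P6 8 (sum 39, leaving 3 seats).
Remainders in descending order: P3 0.7359, P2 0.7058, P6 0.6884, P5 0.5454, P1 0.3201, P4 0.0044.
The surplus seats go to P3, P2, P6.

P1=7; P2=5; P3=6; P4=12; P5=3; P6=9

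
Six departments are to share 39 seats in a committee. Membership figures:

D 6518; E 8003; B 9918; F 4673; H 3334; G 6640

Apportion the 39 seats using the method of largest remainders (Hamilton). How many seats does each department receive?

The standard divisor is 39086/39 ≈ 1002.205.
Standard quotas: D 6.5037, E 7.9854, B 9.8962, F 4.6627, H 3.3267, G 6.6254.
Lower quotas: D 6, E 7, B 9, F 4, H 3, G 6 (sum 35, leaving 4 seats).
Remainders in descending order: E 0.9854, B 0.8962, F 0.6627, G 0.6254, D 0.5037, H 0.3267.
Largest remainders: E, B, F, G receive the extra seats.

D: 6; E: 8; B: 10; F: 5; H: 3; G: 7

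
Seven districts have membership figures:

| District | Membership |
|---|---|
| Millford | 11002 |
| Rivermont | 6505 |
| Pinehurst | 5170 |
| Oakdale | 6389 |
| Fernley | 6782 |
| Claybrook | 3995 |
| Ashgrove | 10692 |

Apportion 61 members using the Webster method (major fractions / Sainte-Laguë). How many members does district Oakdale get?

8

Standard divisor 50535/61 ≈ 828.443; standard quotas: Millford 13.280, Rivermont 7.852, Pinehurst 6.241, Oakdale 7.712, Fernley 8.186, Claybrook 4.822, Ashgrove 12.906.
Rounding to the nearest integer gives Millford 13, Rivermont 8, Pinehurst 6, Oakdale 8, Fernley 8, Claybrook 5, Ashgrove 13 — total 61, matching the house size, so no adjustment is needed.
Oakdale receives 8.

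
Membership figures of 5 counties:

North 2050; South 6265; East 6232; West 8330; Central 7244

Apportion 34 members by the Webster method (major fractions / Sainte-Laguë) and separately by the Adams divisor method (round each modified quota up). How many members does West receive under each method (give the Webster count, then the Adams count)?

Webster: North 2, South 7, East 7, West 10, Central 8.
Adams: North 3, South 7, East 7, West 9, Central 8.
West gets 10 under Webster and 9 under Adams.

10 and 9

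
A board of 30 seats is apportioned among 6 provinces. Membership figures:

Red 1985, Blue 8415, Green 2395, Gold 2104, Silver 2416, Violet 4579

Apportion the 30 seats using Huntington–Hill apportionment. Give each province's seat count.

Red 3, Blue 12, Green 3, Gold 3, Silver 3, Violet 6

With divisor 719: modified quotas Red 2.761, Blue 11.704, Green 3.331, Gold 2.926, Silver 3.360, Violet 6.369.
Geometric-mean thresholds: Red √(2·3)=2.449, Blue √(11·12)=11.489, Green √(3·4)=3.464, Gold √(2·3)=2.449, Silver √(3·4)=3.464, Violet √(6·7)=6.481.
Each quota rounded against its threshold gives Red 3, Blue 12, Green 3, Gold 3, Silver 3, Violet 6 (total 30).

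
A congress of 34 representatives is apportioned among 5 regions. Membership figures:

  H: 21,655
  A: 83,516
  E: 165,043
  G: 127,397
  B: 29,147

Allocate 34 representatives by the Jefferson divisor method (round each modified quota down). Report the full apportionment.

H: 1; A: 7; E: 14; G: 10; B: 2

Standard divisor 426758/34 ≈ 12551.706; standard quotas: H 1.725, A 6.654, E 13.149, G 10.150, B 2.322.
Rounding down gives 1, 6, 13, 10, 2 = 32 seats, so the divisor must be adjusted.
With modified divisor 11700: modified quotas H 1.851, A 7.138, E 14.106, G 10.889, B 2.491.
Rounding down: H 1, A 7, E 14, G 10, B 2 (total 34).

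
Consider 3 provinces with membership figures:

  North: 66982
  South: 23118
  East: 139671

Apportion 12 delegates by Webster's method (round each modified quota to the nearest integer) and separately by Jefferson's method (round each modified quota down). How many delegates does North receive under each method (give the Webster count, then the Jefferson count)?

4 and 3

Webster: North 4, South 1, East 7.
Jefferson: North 3, South 1, East 8.
North gets 4 under Webster and 3 under Jefferson.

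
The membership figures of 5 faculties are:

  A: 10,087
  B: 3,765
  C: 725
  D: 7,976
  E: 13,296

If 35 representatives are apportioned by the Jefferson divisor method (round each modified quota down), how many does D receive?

8

Standard divisor 35849/35 ≈ 1024.257; standard quotas: A 9.848, B 3.676, C 0.708, D 7.787, E 12.981.
Rounding down gives 9, 3, 0, 7, 12 = 31 seats, so the divisor must be adjusted.
With modified divisor 947.17: modified quotas A 10.650, B 3.975, C 0.765, D 8.421, E 14.038.
Rounding down: A 10, B 3, C 0, D 8, E 14 (total 35).
D receives 8.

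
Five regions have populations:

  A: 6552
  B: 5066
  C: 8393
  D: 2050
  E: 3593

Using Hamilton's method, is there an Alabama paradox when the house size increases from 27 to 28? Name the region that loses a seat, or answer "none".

At 27 seats: A 7, B 5, C 9, D 2, E 4.
At 28 seats: A 7, B 6, C 9, D 2, E 4.
No region's allocation decreased.

none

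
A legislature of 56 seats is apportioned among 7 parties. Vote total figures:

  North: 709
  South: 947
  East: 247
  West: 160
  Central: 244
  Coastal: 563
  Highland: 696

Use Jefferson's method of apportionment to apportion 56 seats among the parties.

Standard divisor 3566/56 ≈ 63.679; standard quotas: North 11.134, South 14.872, East 3.879, West 2.513, Central 3.832, Coastal 8.841, Highland 10.930.
Rounding down gives 11, 14, 3, 2, 3, 8, 10 = 51 seats, so the divisor must be adjusted.
With modified divisor 60: modified quotas North 11.817, South 15.783, East 4.117, West 2.667, Central 4.067, Coastal 9.383, Highland 11.600.
Rounding down: North 11, South 15, East 4, West 2, Central 4, Coastal 9, Highland 11 (total 56).

North 11, South 15, East 4, West 2, Central 4, Coastal 9, Highland 11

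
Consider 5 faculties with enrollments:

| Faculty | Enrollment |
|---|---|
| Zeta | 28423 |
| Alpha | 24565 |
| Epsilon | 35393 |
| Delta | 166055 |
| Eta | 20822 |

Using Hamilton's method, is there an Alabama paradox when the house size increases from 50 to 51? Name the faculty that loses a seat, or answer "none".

Alpha

At 50 seats: Zeta 5, Alpha 5, Epsilon 6, Delta 30, Eta 4.
At 51 seats: Zeta 5, Alpha 4, Epsilon 7, Delta 31, Eta 4.
Alpha drops from 5 to 4.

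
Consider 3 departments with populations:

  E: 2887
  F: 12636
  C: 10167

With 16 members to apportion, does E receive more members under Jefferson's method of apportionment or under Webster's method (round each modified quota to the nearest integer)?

Jefferson: E 1, F 8, C 7.
Webster: E 2, F 8, C 6.
E gets 1 under Jefferson and 2 under Webster.

Webster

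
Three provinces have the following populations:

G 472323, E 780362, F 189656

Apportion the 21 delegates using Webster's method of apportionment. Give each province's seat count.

Standard divisor 1442341/21 ≈ 68682.905; standard quotas: G 6.877, E 11.362, F 2.761.
Rounding to the nearest integer gives G 7, E 11, F 3 — total 21, matching the house size, so no adjustment is needed.

G=7, E=11, F=3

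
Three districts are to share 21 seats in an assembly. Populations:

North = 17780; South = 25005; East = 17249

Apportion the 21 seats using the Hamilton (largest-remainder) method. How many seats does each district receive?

Total 60034; standard divisor 60034/21 ≈ 2858.762.
Standard quotas: North 6.2195, South 8.7468, East 6.0337.
Lower quotas: North 6, South 8, East 6 (sum 20, leaving 1 seat).
Remainders in descending order: South 0.7468, North 0.2195, East 0.0337.
Largest remainder: South receives the extra seat.

North 6; South 9; East 6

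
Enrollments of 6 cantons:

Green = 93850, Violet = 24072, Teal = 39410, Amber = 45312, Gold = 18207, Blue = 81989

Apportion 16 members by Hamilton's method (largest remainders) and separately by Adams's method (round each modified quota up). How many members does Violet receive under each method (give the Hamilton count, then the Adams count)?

Hamilton: Green 5, Violet 1, Teal 2, Amber 3, Gold 1, Blue 4.
Adams: Green 5, Violet 2, Teal 2, Amber 2, Gold 1, Blue 4.
Violet gets 1 under Hamilton and 2 under Adams.

1 and 2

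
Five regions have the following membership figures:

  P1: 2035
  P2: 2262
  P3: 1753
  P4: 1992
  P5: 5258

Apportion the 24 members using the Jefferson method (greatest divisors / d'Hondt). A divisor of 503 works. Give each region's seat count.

With modified divisor 503: modified quotas P1 4.046, P2 4.497, P3 3.485, P4 3.960, P5 10.453.
Rounding down: P1 4, P2 4, P3 3, P4 3, P5 10 (total 24).

P1: 4; P2: 4; P3: 3; P4: 3; P5: 10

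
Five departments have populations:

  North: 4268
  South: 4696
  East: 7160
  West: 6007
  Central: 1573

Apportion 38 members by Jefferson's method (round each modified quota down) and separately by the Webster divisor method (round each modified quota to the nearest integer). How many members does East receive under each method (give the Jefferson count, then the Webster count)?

12 and 11

Jefferson: North 7, South 7, East 12, West 10, Central 2.
Webster: North 7, South 7, East 11, West 10, Central 3.
East gets 12 under Jefferson and 11 under Webster.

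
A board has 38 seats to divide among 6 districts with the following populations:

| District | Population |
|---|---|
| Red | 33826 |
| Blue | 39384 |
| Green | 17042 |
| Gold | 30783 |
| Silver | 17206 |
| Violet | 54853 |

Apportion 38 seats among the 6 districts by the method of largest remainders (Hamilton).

Red 7, Blue 8, Green 3, Gold 6, Silver 3, Violet 11

Standard divisor: 193094 ÷ 38 ≈ 5081.421.
Standard quotas: Red 6.6568, Blue 7.7506, Green 3.3538, Gold 6.0580, Silver 3.3861, Violet 10.7948.
Lower quotas: Red 6, Blue 7, Green 3, Gold 6, Silver 3, Violet 10 (sum 35, leaving 3 seats).
Remainders in descending order: Violet 0.7948, Blue 0.7506, Red 0.6568, Silver 0.3861, Green 0.3538, Gold 0.0580.
Largest remainders: Violet, Blue, Red receive the extra seats.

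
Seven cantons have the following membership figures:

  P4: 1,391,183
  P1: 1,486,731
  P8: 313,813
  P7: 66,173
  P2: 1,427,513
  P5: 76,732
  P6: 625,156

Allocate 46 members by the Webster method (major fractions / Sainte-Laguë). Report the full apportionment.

Standard divisor 5387301/46 ≈ 117115.239; standard quotas: P4 11.879, P1 12.695, P8 2.680, P7 0.565, P2 12.189, P5 0.655, P6 5.338.
Rounding to the nearest integer gives 12, 13, 3, 1, 12, 1, 5 = 47 seats, so the divisor must be adjusted.
With modified divisor 120000: modified quotas P4 11.593, P1 12.389, P8 2.615, P7 0.551, P2 11.896, P5 0.639, P6 5.210.
Rounding to the nearest integer: P4 12, P1 12, P8 3, P7 1, P2 12, P5 1, P6 5 (total 46).

P4 12, P1 12, P8 3, P7 1, P2 12, P5 1, P6 5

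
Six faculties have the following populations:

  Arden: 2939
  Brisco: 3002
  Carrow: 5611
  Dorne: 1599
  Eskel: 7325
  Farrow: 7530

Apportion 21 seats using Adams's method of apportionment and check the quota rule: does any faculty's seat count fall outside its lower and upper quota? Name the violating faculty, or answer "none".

none

Standard quotas: Arden 2.204, Brisco 2.251, Carrow 4.207, Dorne 1.199, Eskel 5.493, Farrow 5.646.
Adams allocation: Arden 2, Brisco 2, Carrow 4, Dorne 2, Eskel 5, Farrow 6.
Every allocation lies between the lower and upper quota.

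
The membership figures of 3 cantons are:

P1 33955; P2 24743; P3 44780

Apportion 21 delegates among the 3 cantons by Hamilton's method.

Standard divisor: 103478 ÷ 21 ≈ 4927.524.
Standard quotas: P1 6.8909, P2 5.0214, P3 9.0877.
Lower quotas: P1 6, P2 5, P3 9 (sum 20, leaving 1 seat).
Remainders in descending order: P1 0.8909, P3 0.0877, P2 0.0214.
Largest remainder: P1 receives the extra seat.

P1 7, P2 5, P3 9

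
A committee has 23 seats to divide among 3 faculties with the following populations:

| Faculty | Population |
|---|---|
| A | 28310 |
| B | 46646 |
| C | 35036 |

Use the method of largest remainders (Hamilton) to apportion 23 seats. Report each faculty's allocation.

Total 109992; standard divisor 109992/23 ≈ 4782.261.
Standard quotas: A 5.9198, B 9.7540, C 7.3262.
Lower quotas: A 5, B 9, C 7 (sum 21, leaving 2 seats).
Remainders in descending order: A 0.9198, B 0.7540, C 0.3262.
The surplus seats go to A, B.

A 6, B 10, C 7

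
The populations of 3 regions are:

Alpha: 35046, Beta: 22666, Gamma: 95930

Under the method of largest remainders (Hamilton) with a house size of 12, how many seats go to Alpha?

Standard divisor: 153642 ÷ 12 ≈ 12803.5.
Standard quotas: Alpha 2.7372, Beta 1.7703, Gamma 7.4925.
Lower quotas: Alpha 2, Beta 1, Gamma 7 (sum 10, leaving 2 seats).
Remainders in descending order: Beta 0.7703, Alpha 0.7372, Gamma 0.4925.
Largest remainders: Beta, Alpha receive the extra seats.
Alpha receives 3.

3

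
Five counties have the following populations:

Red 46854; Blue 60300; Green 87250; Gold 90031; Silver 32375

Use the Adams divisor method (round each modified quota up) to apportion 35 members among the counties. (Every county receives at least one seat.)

Red 5, Blue 7, Green 9, Gold 10, Silver 4

Standard divisor 316810/35 ≈ 9051.714; standard quotas: Red 5.176, Blue 6.662, Green 9.639, Gold 9.946, Silver 3.577.
Rounding up gives 6, 7, 10, 10, 4 = 37 seats, so the divisor must be adjusted.
With modified divisor 9800: modified quotas Red 4.781, Blue 6.153, Green 8.903, Gold 9.187, Silver 3.304.
Rounding up: Red 5, Blue 7, Green 9, Gold 10, Silver 4 (total 35).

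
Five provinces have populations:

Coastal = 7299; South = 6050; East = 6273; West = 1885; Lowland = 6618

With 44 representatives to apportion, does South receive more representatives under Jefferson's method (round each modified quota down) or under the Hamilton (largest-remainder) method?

Hamilton

Jefferson: Coastal 12, South 9, East 10, West 3, Lowland 10.
Hamilton: Coastal 11, South 10, East 10, West 3, Lowland 10.
South gets 9 under Jefferson and 10 under Hamilton.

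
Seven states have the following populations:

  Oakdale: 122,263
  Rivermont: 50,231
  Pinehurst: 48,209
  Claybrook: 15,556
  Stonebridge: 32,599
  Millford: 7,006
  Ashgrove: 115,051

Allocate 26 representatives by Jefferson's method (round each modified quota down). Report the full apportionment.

Standard divisor 390915/26 ≈ 15035.192; standard quotas: Oakdale 8.132, Rivermont 3.341, Pinehurst 3.206, Claybrook 1.035, Stonebridge 2.168, Millford 0.466, Ashgrove 7.652.
Rounding down gives 8, 3, 3, 1, 2, 0, 7 = 24 seats, so the divisor must be adjusted.
With modified divisor 13200: modified quotas Oakdale 9.262, Rivermont 3.805, Pinehurst 3.652, Claybrook 1.178, Stonebridge 2.470, Millford 0.531, Ashgrove 8.716.
Rounding down: Oakdale 9, Rivermont 3, Pinehurst 3, Claybrook 1, Stonebridge 2, Millford 0, Ashgrove 8 (total 26).

Oakdale: 9, Rivermont: 3, Pinehurst: 3, Claybrook: 1, Stonebridge: 2, Millford: 0, Ashgrove: 8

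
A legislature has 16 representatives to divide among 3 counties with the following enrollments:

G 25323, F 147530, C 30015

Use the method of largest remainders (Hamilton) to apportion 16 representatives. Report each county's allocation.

The standard divisor is 202868/16 ≈ 12679.25.
Standard quotas: G 1.9972, F 11.6355, C 2.3673.
Lower quotas: G 1, F 11, C 2 (sum 14, leaving 2 seats).
Remainders in descending order: G 0.9972, F 0.6355, C 0.3673.
The surplus seats go to G, F.

G: 2, F: 12, C: 2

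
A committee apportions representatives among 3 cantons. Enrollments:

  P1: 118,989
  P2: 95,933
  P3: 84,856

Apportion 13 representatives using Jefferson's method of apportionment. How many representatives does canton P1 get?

5

Standard divisor 299778/13 ≈ 23059.846; standard quotas: P1 5.160, P2 4.160, P3 3.680.
Rounding down gives 5, 4, 3 = 12 seats, so the divisor must be adjusted.
With modified divisor 20500: modified quotas P1 5.804, P2 4.680, P3 4.139.
Rounding down: P1 5, P2 4, P3 4 (total 13).
P1 receives 5.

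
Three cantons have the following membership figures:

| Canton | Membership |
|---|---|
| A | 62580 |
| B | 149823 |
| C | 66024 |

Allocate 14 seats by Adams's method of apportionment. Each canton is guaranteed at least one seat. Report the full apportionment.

A 3, B 7, C 4

Standard divisor 278427/14 ≈ 19887.643; standard quotas: A 3.147, B 7.533, C 3.320.
Rounding up gives 4, 8, 4 = 16 seats, so the divisor must be adjusted.
With modified divisor 21700: modified quotas A 2.884, B 6.904, C 3.043.
Rounding up: A 3, B 7, C 4 (total 14).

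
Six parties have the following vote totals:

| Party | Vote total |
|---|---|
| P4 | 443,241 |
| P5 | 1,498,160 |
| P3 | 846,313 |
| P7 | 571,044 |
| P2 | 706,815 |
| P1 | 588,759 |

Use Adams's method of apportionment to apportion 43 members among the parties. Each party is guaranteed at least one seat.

P4=4; P5=13; P3=8; P7=5; P2=7; P1=6

Standard divisor 4654332/43 ≈ 108240.279; standard quotas: P4 4.095, P5 13.841, P3 7.819, P7 5.276, P2 6.530, P1 5.439.
Rounding up gives 5, 14, 8, 6, 7, 6 = 46 seats, so the divisor must be adjusted.
With modified divisor 116500: modified quotas P4 3.805, P5 12.860, P3 7.264, P7 4.902, P2 6.067, P1 5.054.
Rounding up: P4 4, P5 13, P3 8, P7 5, P2 7, P1 6 (total 43).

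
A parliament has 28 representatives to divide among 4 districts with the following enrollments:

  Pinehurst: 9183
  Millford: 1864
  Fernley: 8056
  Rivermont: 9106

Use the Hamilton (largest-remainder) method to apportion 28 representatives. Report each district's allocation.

Pinehurst 9; Millford 2; Fernley 8; Rivermont 9

Total 28209; standard divisor 28209/28 ≈ 1007.464.
Standard quotas: Pinehurst 9.1150, Millford 1.8502, Fernley 7.9963, Rivermont 9.0385.
Lower quotas: Pinehurst 9, Millford 1, Fernley 7, Rivermont 9 (sum 26, leaving 2 seats).
Remainders in descending order: Fernley 0.9963, Millford 0.8502, Pinehurst 0.1150, Rivermont 0.0385.
Largest remainders: Fernley, Millford receive the extra seats.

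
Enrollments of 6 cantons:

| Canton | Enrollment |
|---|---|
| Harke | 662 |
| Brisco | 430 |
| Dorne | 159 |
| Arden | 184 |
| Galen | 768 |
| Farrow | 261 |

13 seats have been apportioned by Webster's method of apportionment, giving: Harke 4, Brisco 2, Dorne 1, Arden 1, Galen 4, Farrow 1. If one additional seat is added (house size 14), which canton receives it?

Priority for the next seat is population ÷ (current seats + 0.5).
Priorities: Harke 147.111, Brisco 172.000, Dorne 106.000, Arden 122.667, Galen 170.667, Farrow 174.000.
Highest priority: Farrow.

Farrow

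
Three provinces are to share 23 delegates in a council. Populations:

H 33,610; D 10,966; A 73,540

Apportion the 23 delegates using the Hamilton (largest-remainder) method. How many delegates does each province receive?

The standard divisor is 118116/23 ≈ 5135.478.
Standard quotas: H 6.5447, D 2.1353, A 14.3200.
Lower quotas: H 6, D 2, A 14 (sum 22, leaving 1 seat).
Remainders in descending order: H 0.5447, A 0.3200, D 0.1353.
Largest remainder: H receives the extra seat.

H 7; D 2; A 14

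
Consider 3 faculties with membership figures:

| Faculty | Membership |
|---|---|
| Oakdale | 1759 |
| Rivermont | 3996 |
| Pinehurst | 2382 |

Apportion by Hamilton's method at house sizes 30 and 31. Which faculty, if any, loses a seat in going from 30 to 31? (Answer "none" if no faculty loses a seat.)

At 30 seats: Oakdale 6, Rivermont 15, Pinehurst 9.
At 31 seats: Oakdale 7, Rivermont 15, Pinehurst 9.
No faculty's allocation decreased.

none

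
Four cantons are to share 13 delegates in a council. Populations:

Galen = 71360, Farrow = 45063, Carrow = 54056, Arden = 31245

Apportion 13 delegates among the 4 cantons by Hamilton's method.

Galen=5; Farrow=3; Carrow=3; Arden=2

The standard divisor is 201724/13 ≈ 15517.231.
Standard quotas: Galen 4.5988, Farrow 2.9041, Carrow 3.4836, Arden 2.0136.
Lower quotas: Galen 4, Farrow 2, Carrow 3, Arden 2 (sum 11, leaving 2 seats).
Remainders in descending order: Farrow 0.9041, Galen 0.5988, Carrow 0.4836, Arden 0.0136.
The surplus seats go to Farrow, Galen.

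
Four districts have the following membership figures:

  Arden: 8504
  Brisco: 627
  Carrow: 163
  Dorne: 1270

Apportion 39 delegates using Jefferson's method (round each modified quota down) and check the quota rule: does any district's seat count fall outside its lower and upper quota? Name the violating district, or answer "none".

Standard quotas: Arden 31.395, Brisco 2.315, Carrow 0.602, Dorne 4.689.
Jefferson allocation: Arden 33, Brisco 2, Carrow 0, Dorne 4.
Arden has quota 31.395 (lower 31, upper 32) but receives 33 — outside the quota interval.

Arden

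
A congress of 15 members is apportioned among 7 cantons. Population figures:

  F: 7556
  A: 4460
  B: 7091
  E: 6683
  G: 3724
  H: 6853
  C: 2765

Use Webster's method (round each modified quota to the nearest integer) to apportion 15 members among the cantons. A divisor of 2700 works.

F=3; A=2; B=3; E=2; G=1; H=3; C=1

With modified divisor 2700: modified quotas F 2.799, A 1.652, B 2.626, E 2.475, G 1.379, H 2.538, C 1.024.
Rounding to the nearest integer: F 3, A 2, B 3, E 2, G 1, H 3, C 1 (total 15).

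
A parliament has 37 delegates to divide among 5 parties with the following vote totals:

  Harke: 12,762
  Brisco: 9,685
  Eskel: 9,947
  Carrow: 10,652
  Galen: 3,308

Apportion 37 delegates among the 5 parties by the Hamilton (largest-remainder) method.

Total 46354; standard divisor 46354/37 ≈ 1252.811.
Standard quotas: Harke 10.1867, Brisco 7.7306, Eskel 7.9397, Carrow 8.5025, Galen 2.6405.
Lower quotas: Harke 10, Brisco 7, Eskel 7, Carrow 8, Galen 2 (sum 34, leaving 3 seats).
Remainders in descending order: Eskel 0.9397, Brisco 0.7306, Galen 0.6405, Carrow 0.5025, Harke 0.1867.
Largest remainders: Eskel, Brisco, Galen receive the extra seats.

Harke 10; Brisco 8; Eskel 8; Carrow 8; Galen 3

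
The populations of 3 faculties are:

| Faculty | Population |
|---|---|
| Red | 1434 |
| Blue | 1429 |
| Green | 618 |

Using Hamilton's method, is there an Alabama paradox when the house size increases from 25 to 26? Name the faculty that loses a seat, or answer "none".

Green

At 25 seats: Red 10, Blue 10, Green 5.
At 26 seats: Red 11, Blue 11, Green 4.
Green drops from 5 to 4.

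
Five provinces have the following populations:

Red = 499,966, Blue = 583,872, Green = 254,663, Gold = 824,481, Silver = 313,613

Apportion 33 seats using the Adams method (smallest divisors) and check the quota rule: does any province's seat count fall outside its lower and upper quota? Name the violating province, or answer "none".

Standard quotas: Red 6.662, Blue 7.780, Green 3.393, Gold 10.986, Silver 4.179.
Adams allocation: Red 7, Blue 8, Green 4, Gold 10, Silver 4.
Every allocation lies between the lower and upper quota.

none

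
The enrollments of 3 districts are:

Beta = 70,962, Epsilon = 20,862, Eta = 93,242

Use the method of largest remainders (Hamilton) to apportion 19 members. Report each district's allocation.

Beta=7; Epsilon=2; Eta=10

The standard divisor is 185066/19 ≈ 9740.316.
Standard quotas: Beta 7.2854, Epsilon 2.1418, Eta 9.5728.
Lower quotas: Beta 7, Epsilon 2, Eta 9 (sum 18, leaving 1 seat).
Remainders in descending order: Eta 0.5728, Beta 0.2854, Epsilon 0.1418.
The surplus seat goes to Eta.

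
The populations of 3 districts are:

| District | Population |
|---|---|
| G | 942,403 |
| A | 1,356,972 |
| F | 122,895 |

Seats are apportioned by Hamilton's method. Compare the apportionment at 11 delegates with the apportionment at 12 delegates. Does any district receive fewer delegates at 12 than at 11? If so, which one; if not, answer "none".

At 11 seats: G 4, A 6, F 1.
At 12 seats: G 5, A 7, F 0.
F drops from 1 to 0.

F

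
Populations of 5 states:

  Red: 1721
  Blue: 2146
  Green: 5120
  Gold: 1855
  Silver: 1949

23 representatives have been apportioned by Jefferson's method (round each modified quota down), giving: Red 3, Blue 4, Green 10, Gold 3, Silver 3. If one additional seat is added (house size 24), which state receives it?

Silver

Priority for the next seat is population ÷ (current seats + 1).
Priorities: Red 430.250, Blue 429.200, Green 465.455, Gold 463.750, Silver 487.250.
Highest priority: Silver.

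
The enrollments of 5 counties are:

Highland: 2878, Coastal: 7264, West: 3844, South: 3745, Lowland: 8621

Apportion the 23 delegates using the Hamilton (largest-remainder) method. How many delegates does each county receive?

Highland 3; Coastal 6; West 3; South 3; Lowland 8

The standard divisor is 26352/23 ≈ 1145.739.
Standard quotas: Highland 2.5119, Coastal 6.3400, West 3.3550, South 3.2686, Lowland 7.5244.
Lower quotas: Highland 2, Coastal 6, West 3, South 3, Lowland 7 (sum 21, leaving 2 seats).
Remainders in descending order: Lowland 0.5244, Highland 0.5119, West 0.3550, Coastal 0.3400, South 0.2686.
The surplus seats go to Lowland, Highland.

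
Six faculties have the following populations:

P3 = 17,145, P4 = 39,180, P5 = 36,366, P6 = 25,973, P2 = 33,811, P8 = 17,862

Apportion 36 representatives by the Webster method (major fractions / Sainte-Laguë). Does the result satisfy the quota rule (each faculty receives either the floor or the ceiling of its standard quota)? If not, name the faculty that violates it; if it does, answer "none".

Standard quotas: P3 3.624, P4 8.281, P5 7.686, P6 5.489, P2 7.146, P8 3.775.
Webster allocation: P3 4, P4 8, P5 8, P6 5, P2 7, P8 4.
Every allocation lies between the lower and upper quota.

none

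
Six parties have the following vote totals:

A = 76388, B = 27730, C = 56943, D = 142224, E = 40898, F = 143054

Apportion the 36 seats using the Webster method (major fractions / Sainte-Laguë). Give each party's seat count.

Standard divisor 487237/36 ≈ 13534.361; standard quotas: A 5.644, B 2.049, C 4.207, D 10.508, E 3.022, F 10.570.
Rounding to the nearest integer gives 6, 2, 4, 11, 3, 11 = 37 seats, so the divisor must be adjusted.
With modified divisor 13580: modified quotas A 5.625, B 2.042, C 4.193, D 10.473, E 3.012, F 10.534.
Rounding to the nearest integer: A 6, B 2, C 4, D 10, E 3, F 11 (total 36).

A 6, B 2, C 4, D 10, E 3, F 11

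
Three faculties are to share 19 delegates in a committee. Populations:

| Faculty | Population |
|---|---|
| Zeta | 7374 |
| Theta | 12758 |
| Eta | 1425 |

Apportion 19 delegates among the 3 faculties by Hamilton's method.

The standard divisor is 21557/19 ≈ 1134.579.
Standard quotas: Zeta 6.4993, Theta 11.2447, Eta 1.2560.
Lower quotas: Zeta 6, Theta 11, Eta 1 (sum 18, leaving 1 seat).
Remainders in descending order: Zeta 0.4993, Eta 0.2560, Theta 0.2447.
Largest remainder: Zeta receives the extra seat.

Zeta 7, Theta 11, Eta 1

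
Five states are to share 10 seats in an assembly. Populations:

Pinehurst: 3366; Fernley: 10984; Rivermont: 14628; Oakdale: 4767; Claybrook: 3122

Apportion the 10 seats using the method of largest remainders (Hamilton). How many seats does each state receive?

Pinehurst=1, Fernley=3, Rivermont=4, Oakdale=1, Claybrook=1

The standard divisor is 36867/10 ≈ 3686.7.
Standard quotas: Pinehurst 0.9130, Fernley 2.9794, Rivermont 3.9678, Oakdale 1.2930, Claybrook 0.8468.
Lower quotas: Pinehurst 0, Fernley 2, Rivermont 3, Oakdale 1, Claybrook 0 (sum 6, leaving 4 seats).
Remainders in descending order: Fernley 0.9794, Rivermont 0.9678, Pinehurst 0.9130, Claybrook 0.8468, Oakdale 0.2930.
Largest remainders: Fernley, Rivermont, Pinehurst, Claybrook receive the extra seats.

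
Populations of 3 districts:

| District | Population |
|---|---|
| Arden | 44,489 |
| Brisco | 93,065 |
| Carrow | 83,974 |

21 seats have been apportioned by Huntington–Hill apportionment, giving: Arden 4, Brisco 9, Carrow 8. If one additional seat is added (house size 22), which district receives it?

Arden

Priority for the next seat is population ÷ (√(s·(s+1))).
Priorities: Arden 9948.043, Brisco 9809.912, Carrow 9896.431.
Highest priority: Arden.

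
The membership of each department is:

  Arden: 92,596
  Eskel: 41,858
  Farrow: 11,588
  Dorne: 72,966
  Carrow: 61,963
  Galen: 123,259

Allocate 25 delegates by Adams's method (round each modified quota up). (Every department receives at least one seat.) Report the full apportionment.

Standard divisor 404230/25 ≈ 16169.2; standard quotas: Arden 5.727, Eskel 2.589, Farrow 0.717, Dorne 4.513, Carrow 3.832, Galen 7.623.
Rounding up gives 6, 3, 1, 5, 4, 8 = 27 seats, so the divisor must be adjusted.
With modified divisor 18400: modified quotas Arden 5.032, Eskel 2.275, Farrow 0.630, Dorne 3.966, Carrow 3.368, Galen 6.699.
Rounding up: Arden 6, Eskel 3, Farrow 1, Dorne 4, Carrow 4, Galen 7 (total 25).

Arden 6, Eskel 3, Farrow 1, Dorne 4, Carrow 4, Galen 7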